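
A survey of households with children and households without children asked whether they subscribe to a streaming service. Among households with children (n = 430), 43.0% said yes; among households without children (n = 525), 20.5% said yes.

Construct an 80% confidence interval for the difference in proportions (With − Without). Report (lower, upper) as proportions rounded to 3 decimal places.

SE₁ = √(p̂₁(1−p̂₁)/n₁) = √(0.4300·0.5700/430) = 0.02387; SE₂ = √(0.2050·0.7950/525) = 0.01762.
Independent samples: SE of the difference = √(SE₁² + SE₂²) = √(0.0005697769 + 0.0003104644) = 0.02967.
z* for 80% confidence is 1.282, so the margin of error is 1.282 × 0.02967 = 0.03804.
Point estimate p̂₁ − p̂₂ = 0.4300 − 0.2050 = 0.2250.
0.2250 ± 0.03804 → (0.187, 0.263).

(0.187, 0.263)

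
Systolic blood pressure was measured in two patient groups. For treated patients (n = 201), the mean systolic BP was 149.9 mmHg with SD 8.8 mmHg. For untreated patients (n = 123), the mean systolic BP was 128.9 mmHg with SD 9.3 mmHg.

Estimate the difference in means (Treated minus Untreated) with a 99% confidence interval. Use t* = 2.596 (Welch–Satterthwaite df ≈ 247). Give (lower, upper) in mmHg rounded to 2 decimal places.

Per-group SEs: s₁/√n₁ = 8.8/√201 = 0.6207, s₂/√n₂ = 9.3/√123 = 0.8386.
Unpooled SE of the difference: √(0.38526849 + 0.70324996) = 1.0433.
Margin of error = t* · SE = 2.596 × 1.0433 = 2.7084.
x̄₁ − x̄₂ = 149.9 − 128.9 = 21.0000.
CI: 21.0000 ± 2.7084 = (18.29, 23.71).

(18.29, 23.71)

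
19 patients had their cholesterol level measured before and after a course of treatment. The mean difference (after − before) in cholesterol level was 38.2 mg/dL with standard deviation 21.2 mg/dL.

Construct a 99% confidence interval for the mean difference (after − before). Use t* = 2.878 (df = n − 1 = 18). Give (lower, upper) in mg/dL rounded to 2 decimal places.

(24.20, 52.20)

This is a matched-pairs design, so SE = s_d/√n = 21.2/√19 = 4.8636.
Margin = 2.878 × 4.8636 = 13.9974; the interval is 38.2 ± 13.9974 = (24.20, 52.20).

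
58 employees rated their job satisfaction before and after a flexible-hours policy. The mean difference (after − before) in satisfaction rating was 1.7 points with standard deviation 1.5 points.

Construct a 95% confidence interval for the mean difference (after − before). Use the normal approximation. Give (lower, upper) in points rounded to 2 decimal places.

Paired design: SE = s_d/√n = 1.5/√58 = 0.1970.
z* = 1.960; margin of error = 1.960 × 0.1970 = 0.3861.
1.7 ± 0.3861 → (1.31, 2.09).

(1.31, 2.09)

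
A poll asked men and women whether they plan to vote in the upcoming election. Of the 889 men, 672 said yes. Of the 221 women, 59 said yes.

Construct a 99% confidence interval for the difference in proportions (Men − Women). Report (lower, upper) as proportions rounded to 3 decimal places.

p̂₁ = 672/889 = 0.7559 and p̂₂ = 59/221 = 0.2670.
SE₁ = √(p̂₁(1−p̂₁)/n₁) = √(0.7559·0.2441/889) = 0.01441; SE₂ = √(0.2670·0.7330/221) = 0.02976.
Independent samples: SE of the difference = √(SE₁² + SE₂²) = √(0.0002076481 + 0.0008856576) = 0.03307.
z* for 99% confidence is 2.576, so the margin of error is 2.576 × 0.03307 = 0.08519.
Point estimate p̂₁ − p̂₂ = 0.7559 − 0.2670 = 0.4889.
0.4889 ± 0.08519 → (0.404, 0.574).

(0.404, 0.574)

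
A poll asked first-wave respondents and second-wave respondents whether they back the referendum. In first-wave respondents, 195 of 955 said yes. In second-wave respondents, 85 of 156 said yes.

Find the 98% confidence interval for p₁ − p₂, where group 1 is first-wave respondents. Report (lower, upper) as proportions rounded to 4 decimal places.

p̂₁ = 195/955 = 0.2042 and p̂₂ = 85/156 = 0.5449.
SE₁ = √(p̂₁(1−p̂₁)/n₁) = √(0.2042·0.7958/955) = 0.01304; SE₂ = √(0.5449·0.4551/156) = 0.03987.
Independent samples: SE of the difference = √(SE₁² + SE₂²) = √(0.0001700416 + 0.0015896169) = 0.04195.
z* for 98% confidence is 2.326, so the margin of error is 2.326 × 0.04195 = 0.09758.
Point estimate p̂₁ − p̂₂ = 0.2042 − 0.5449 = -0.3407.
-0.3407 ± 0.09758 → (-0.4383, -0.2431).

(-0.4383, -0.2431)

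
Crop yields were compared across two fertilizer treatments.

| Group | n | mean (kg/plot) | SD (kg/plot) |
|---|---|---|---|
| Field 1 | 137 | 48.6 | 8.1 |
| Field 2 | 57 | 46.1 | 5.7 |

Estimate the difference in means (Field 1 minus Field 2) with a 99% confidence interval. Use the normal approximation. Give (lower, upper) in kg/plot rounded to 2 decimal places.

Standard errors of each mean: 8.1/√137 = 0.6920 and 5.7/√57 = 0.7550.
SE(x̄₁ − x̄₂) = √(0.6920² + 0.7550²) = 1.0242 for independent samples with unequal variances.
With z* = 2.576, the margin is 2.576 × 1.0242 = 2.6383.
x̄₁ − x̄₂ = 48.6 − 46.1 = 2.5000; the interval is 2.5000 ± 2.6383 = (-0.14, 5.14).

(-0.14, 5.14)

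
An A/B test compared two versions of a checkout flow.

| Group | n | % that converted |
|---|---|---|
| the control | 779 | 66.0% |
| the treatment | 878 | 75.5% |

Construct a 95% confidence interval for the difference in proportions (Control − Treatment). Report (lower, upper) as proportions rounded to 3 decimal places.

The two standard errors are √(0.6600×0.3400/779) = 0.01697 and √(0.7550×0.2450/878) = 0.01451.
Because the samples are independent, SE_diff = √(0.01697² + 0.01451²) = 0.02233.
Using z* = 1.960 for 95%, ME = 1.960 × 0.02233 = 0.04377.
p̂₁ − p̂₂ = -0.0950; interval -0.0950 ± 0.04377 gives (-0.139, -0.051).

(-0.139, -0.051)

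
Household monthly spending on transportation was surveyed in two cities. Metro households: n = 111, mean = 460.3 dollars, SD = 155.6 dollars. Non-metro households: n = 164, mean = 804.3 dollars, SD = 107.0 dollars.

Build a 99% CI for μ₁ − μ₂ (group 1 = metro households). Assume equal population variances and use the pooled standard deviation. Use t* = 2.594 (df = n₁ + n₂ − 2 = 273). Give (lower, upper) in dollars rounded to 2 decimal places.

(-385.07, -302.93)

Pooled variance s_p² = [110·155.6² + 163·107.0²] / (111+164−2) = 16591.3429, so s_p = 128.8074.
SE_diff = s_p·√(1/n₁ + 1/n₂) = 128.8074·√(1/111 + 1/164) = 15.8316.
t* = 2.594; margin = 2.594 × 15.8316 = 41.0672.
Difference = 460.3 − 804.3 = -344.0000.
-344.0000 ± 41.0672 → (-385.07, -302.93).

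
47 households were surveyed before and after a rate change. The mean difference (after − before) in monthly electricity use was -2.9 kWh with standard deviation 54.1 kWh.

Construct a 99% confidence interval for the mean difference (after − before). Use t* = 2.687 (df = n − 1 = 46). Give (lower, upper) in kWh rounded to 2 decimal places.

(-24.10, 18.30)

This is a matched-pairs design, so SE = s_d/√n = 54.1/√47 = 7.8913.
Margin = 2.687 × 7.8913 = 21.2039; the interval is -2.9 ± 21.2039 = (-24.10, 18.30).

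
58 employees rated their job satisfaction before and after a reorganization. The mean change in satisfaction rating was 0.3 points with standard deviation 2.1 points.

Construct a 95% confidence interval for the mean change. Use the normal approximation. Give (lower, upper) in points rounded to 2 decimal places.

(-0.24, 0.84)

This is a matched-pairs design, so SE = s_d/√n = 2.1/√58 = 0.2757.
Margin = 1.960 × 0.2757 = 0.5404; the interval is 0.3 ± 0.5404 = (-0.24, 0.84).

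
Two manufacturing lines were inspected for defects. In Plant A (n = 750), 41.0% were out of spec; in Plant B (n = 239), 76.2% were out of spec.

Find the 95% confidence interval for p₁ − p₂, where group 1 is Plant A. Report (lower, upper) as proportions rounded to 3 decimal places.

Each SE is √(p̂(1−p̂)/n): √(0.4100·0.5900/750) = 0.01796 and √(0.7620·0.2380/239) = 0.02755.
SE(p̂₁ − p̂₂) = √(SE₁² + SE₂²) = √(0.0003225616 + 0.0007590025) = 0.03289, since the two samples are independent.
At 95% confidence z* = 1.960; margin = 1.960 × 0.03289 = 0.06446.
The difference is 0.4100 − 0.7620 = -0.3520, so the interval is -0.3520 ± 0.06446 = (-0.416, -0.288).

(-0.416, -0.288)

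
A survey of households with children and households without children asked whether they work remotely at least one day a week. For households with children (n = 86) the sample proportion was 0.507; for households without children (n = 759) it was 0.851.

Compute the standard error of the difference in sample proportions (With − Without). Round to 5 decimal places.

Each SE is √(p̂(1−p̂)/n): √(0.5070·0.4930/86) = 0.05391 and √(0.8510·0.1490/759) = 0.01293.
SE(p̂₁ − p̂₂) = √(SE₁² + SE₂²) = √(0.0029062881 + 0.0001671849) = 0.05544, since the two samples are independent.

0.05544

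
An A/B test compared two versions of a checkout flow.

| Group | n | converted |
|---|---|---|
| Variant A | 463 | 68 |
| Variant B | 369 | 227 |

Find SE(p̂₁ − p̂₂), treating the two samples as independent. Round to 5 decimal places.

0.03020

Sample proportions: 68/463 = 0.1469, 227/369 = 0.6152.
Each SE is √(p̂(1−p̂)/n): √(0.1469·0.8531/463) = 0.01645 and √(0.6152·0.3848/369) = 0.02533.
SE(p̂₁ − p̂₂) = √(SE₁² + SE₂²) = √(0.0002706025 + 0.0006416089) = 0.03020, since the two samples are independent.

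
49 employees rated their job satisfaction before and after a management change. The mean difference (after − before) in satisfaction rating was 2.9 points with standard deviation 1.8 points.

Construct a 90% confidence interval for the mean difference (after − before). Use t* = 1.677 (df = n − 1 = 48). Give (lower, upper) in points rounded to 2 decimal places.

(2.47, 3.33)

This is a matched-pairs design, so SE = s_d/√n = 1.8/√49 = 0.2571.
Margin = 1.677 × 0.2571 = 0.4312; the interval is 2.9 ± 0.4312 = (2.47, 3.33).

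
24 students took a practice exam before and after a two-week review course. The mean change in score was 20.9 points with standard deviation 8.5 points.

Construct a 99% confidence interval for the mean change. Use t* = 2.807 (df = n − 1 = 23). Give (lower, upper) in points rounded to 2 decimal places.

This is a matched-pairs design, so SE = s_d/√n = 8.5/√24 = 1.7351.
Margin = 2.807 × 1.7351 = 4.8704; the interval is 20.9 ± 4.8704 = (16.03, 25.77).

(16.03, 25.77)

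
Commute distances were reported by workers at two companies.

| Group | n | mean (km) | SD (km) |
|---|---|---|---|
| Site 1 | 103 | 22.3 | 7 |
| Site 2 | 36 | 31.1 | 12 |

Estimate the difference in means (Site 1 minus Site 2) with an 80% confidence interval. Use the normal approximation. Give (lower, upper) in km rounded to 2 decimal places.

(-11.51, -6.09)

SE₁ = s₁/√n₁ = 7/√103 = 0.6897; SE₂ = 12/√36 = 2.0000.
Independent samples, unequal variances: SE_diff = √(SE₁² + SE₂²) = √(0.47568609 + 4.0) = 2.1156.
z* = 1.282, so margin of error = 1.282 × 2.1156 = 2.7122.
Difference in means = 22.3 − 31.1 = -8.8000.
-8.8000 ± 2.7122 → (-11.51, -6.09).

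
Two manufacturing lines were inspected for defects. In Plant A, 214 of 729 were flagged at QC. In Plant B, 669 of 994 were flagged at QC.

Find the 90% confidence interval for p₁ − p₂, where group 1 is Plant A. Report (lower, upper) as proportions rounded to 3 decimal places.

First, p̂₁ = 214/729 = 0.2936; p̂₂ = 669/994 = 0.6730.
The two standard errors are √(0.2936×0.7064/729) = 0.01687 and √(0.6730×0.3270/994) = 0.01488.
Because the samples are independent, SE_diff = √(0.01687² + 0.01488²) = 0.02249.
Using z* = 1.645 for 90%, ME = 1.645 × 0.02249 = 0.03700.
p̂₁ − p̂₂ = -0.3794; interval -0.3794 ± 0.03700 gives (-0.416, -0.342).

(-0.416, -0.342)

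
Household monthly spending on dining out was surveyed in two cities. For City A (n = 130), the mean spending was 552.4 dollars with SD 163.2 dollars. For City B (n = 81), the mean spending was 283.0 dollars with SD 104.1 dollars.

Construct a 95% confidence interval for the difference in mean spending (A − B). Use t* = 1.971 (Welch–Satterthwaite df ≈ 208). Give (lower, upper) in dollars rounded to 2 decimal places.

Standard errors of each mean: 163.2/√130 = 14.3136 and 104.1/√81 = 11.5667.
SE(x̄₁ − x̄₂) = √(14.3136² + 11.5667²) = 18.4029 for independent samples with unequal variances.
With t* = 1.971, the margin is 1.971 × 18.4029 = 36.2721.
x̄₁ − x̄₂ = 552.4 − 283.0 = 269.4000; the interval is 269.4000 ± 36.2721 = (233.13, 305.67).

(233.13, 305.67)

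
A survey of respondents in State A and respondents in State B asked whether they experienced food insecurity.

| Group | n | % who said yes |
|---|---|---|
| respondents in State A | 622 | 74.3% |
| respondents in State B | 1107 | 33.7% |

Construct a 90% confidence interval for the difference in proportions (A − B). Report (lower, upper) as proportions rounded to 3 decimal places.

Each SE is √(p̂(1−p̂)/n): √(0.7430·0.2570/622) = 0.01752 and √(0.3370·0.6630/1107) = 0.01421.
SE(p̂₁ − p̂₂) = √(SE₁² + SE₂²) = √(0.0003069504 + 0.0002019241) = 0.02256, since the two samples are independent.
At 90% confidence z* = 1.645; margin = 1.645 × 0.02256 = 0.03711.
The difference is 0.7430 − 0.3370 = 0.4060, so the interval is 0.4060 ± 0.03711 = (0.369, 0.443).

(0.369, 0.443)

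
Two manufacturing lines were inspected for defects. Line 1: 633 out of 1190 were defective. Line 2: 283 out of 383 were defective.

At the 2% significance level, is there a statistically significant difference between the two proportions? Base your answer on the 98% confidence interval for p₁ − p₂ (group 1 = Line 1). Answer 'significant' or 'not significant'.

significant

First, p̂₁ = 633/1190 = 0.5319; p̂₂ = 283/383 = 0.7389.
The two standard errors are √(0.5319×0.4681/1190) = 0.01446 and √(0.7389×0.2611/383) = 0.02244.
Because the samples are independent, SE_diff = √(0.01446² + 0.02244²) = 0.02670.
Using z* = 2.326 for 98%, ME = 2.326 × 0.02670 = 0.06210.
p̂₁ − p̂₂ = -0.2070; interval -0.2070 ± 0.06210 gives (-0.26910, -0.14490).
The interval (-0.26910, -0.14490) does not contain 0, so the difference is significant.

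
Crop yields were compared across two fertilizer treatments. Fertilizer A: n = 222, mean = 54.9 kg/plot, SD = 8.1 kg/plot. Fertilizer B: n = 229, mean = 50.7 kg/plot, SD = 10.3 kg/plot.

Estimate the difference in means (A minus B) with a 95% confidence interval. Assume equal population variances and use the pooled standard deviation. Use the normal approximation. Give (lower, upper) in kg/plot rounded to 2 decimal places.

Pooled variance s_p² = [221·8.1² + 228·10.3²] / (222+229−2) = 86.1655, so s_p = 9.2825.
SE_diff = s_p·√(1/n₁ + 1/n₂) = 9.2825·√(1/222 + 1/229) = 0.8743.
z* = 1.960; margin = 1.960 × 0.8743 = 1.7136.
Difference = 54.9 − 50.7 = 4.2000.
4.2000 ± 1.7136 → (2.49, 5.91).

(2.49, 5.91)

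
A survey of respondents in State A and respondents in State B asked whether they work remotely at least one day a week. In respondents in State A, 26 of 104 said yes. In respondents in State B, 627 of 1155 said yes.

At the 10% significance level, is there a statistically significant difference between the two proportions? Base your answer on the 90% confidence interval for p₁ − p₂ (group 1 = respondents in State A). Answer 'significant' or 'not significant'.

First, p̂₁ = 26/104 = 0.2500; p̂₂ = 627/1155 = 0.5429.
The two standard errors are √(0.2500×0.7500/104) = 0.04246 and √(0.5429×0.4571/1155) = 0.01466.
Because the samples are independent, SE_diff = √(0.04246² + 0.01466²) = 0.04492.
Using z* = 1.645 for 90%, ME = 1.645 × 0.04492 = 0.07389.
p̂₁ − p̂₂ = -0.2929; interval -0.2929 ± 0.07389 gives (-0.36679, -0.21901).
The interval (-0.36679, -0.21901) does not contain 0, so the difference is significant.

significant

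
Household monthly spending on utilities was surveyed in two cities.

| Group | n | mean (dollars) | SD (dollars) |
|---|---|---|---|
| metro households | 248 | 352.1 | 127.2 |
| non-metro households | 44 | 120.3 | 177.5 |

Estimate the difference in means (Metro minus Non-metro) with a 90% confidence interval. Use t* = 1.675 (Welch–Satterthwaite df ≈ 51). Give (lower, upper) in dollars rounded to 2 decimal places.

(184.98, 278.62)

Standard errors of each mean: 127.2/√248 = 8.0772 and 177.5/√44 = 26.7591.
SE(x̄₁ − x̄₂) = √(8.0772² + 26.7591²) = 27.9516 for independent samples with unequal variances.
With t* = 1.675, the margin is 1.675 × 27.9516 = 46.8189.
x̄₁ − x̄₂ = 352.1 − 120.3 = 231.8000; the interval is 231.8000 ± 46.8189 = (184.98, 278.62).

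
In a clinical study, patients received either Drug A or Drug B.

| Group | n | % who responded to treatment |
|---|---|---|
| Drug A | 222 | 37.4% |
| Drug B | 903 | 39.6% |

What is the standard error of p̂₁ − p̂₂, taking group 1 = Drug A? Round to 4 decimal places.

0.0363

The two standard errors are √(0.3740×0.6260/222) = 0.03247 and √(0.3960×0.6040/903) = 0.01628.
Because the samples are independent, SE_diff = √(0.03247² + 0.01628²) = 0.03632.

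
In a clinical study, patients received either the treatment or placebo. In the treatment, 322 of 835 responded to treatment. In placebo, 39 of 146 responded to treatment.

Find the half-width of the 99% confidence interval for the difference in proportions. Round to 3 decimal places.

p̂₁ = 322/835 = 0.3856 and p̂₂ = 39/146 = 0.2671.
SE₁ = √(p̂₁(1−p̂₁)/n₁) = √(0.3856·0.6144/835) = 0.01684; SE₂ = √(0.2671·0.7329/146) = 0.03662.
Independent samples: SE of the difference = √(SE₁² + SE₂²) = √(0.0002835856 + 0.0013410244) = 0.04031.
z* for 99% confidence is 2.576, so the margin of error is 2.576 × 0.04031 = 0.10384.

0.104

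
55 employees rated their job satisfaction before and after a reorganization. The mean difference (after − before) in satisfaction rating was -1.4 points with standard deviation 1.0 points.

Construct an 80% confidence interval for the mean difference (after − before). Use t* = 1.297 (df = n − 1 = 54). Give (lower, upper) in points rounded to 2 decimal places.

This is a matched-pairs design, so SE = s_d/√n = 1.0/√55 = 0.1348.
Margin = 1.297 × 0.1348 = 0.1748; the interval is -1.4 ± 0.1748 = (-1.57, -1.23).

(-1.57, -1.23)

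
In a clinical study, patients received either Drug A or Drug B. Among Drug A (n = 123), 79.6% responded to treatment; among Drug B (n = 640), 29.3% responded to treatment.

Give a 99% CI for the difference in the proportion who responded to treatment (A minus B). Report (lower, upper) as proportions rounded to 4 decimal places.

(0.3986, 0.6074)

The two standard errors are √(0.7960×0.2040/123) = 0.03633 and √(0.2930×0.7070/640) = 0.01799.
Because the samples are independent, SE_diff = √(0.03633² + 0.01799²) = 0.04054.
Using z* = 2.576 for 99%, ME = 2.576 × 0.04054 = 0.10443.
p̂₁ − p̂₂ = 0.5030; interval 0.5030 ± 0.10443 gives (0.3986, 0.6074).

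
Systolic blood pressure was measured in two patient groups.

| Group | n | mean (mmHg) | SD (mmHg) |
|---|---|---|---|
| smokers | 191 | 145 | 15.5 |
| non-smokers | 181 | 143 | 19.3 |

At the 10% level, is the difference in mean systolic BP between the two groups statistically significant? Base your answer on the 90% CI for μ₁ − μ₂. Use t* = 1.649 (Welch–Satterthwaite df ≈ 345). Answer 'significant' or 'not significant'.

not significant

Per-group SEs: s₁/√n₁ = 15.5/√191 = 1.1215, s₂/√n₂ = 19.3/√181 = 1.4346.
Unpooled SE of the difference: √(1.25776225 + 2.05807716) = 1.8209.
Margin of error = t* · SE = 1.649 × 1.8209 = 3.0027.
x̄₁ − x̄₂ = 145 − 143 = 2.0000.
CI: 2.0000 ± 3.0027 = (-1.0027, 5.0027).
The interval (-1.0027, 5.0027) contains 0, so the difference is not significant.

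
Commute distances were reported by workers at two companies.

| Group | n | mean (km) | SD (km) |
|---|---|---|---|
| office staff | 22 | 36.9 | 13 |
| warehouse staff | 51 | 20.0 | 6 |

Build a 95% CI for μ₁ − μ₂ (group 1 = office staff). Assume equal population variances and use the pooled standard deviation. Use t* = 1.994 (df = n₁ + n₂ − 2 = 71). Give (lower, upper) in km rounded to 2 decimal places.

(12.49, 21.31)

s_p = √[((n₁−1)s₁² + (n₂−1)s₂²)/(n₁+n₂−2)] = √[(21·13² + 50·6²)/71] = 8.6797.
SE = 8.6797·√(1/22 + 1/51) = 2.2140.
With t* = 1.994, margin = 1.994 × 2.2140 = 4.4147.
x̄₁ − x̄₂ = 36.9 − 20.0 = 16.9000; interval 16.9000 ± 4.4147 = (12.49, 21.31).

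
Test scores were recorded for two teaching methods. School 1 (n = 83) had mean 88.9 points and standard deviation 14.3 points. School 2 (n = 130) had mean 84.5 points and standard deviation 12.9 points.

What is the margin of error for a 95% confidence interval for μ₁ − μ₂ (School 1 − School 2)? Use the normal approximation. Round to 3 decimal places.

Per-group SEs: s₁/√n₁ = 14.3/√83 = 1.5696, s₂/√n₂ = 12.9/√130 = 1.1314.
Unpooled SE of the difference: √(2.46364416 + 1.28006596) = 1.9349.
Margin of error = z* · SE = 1.960 × 1.9349 = 3.7924.

3.792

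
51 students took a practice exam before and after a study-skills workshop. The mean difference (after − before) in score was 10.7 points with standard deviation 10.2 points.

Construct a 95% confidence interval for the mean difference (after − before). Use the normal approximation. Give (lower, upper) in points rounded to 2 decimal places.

Paired design: SE = s_d/√n = 10.2/√51 = 1.4283.
z* = 1.960; margin of error = 1.960 × 1.4283 = 2.7995.
10.7 ± 2.7995 → (7.90, 13.50).

(7.90, 13.50)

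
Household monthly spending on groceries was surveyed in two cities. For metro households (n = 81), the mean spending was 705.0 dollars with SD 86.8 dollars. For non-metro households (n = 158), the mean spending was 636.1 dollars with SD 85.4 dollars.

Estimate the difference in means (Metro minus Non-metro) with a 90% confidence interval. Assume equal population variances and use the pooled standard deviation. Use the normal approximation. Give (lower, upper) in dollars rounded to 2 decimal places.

Pooled variance s_p² = [80·86.8² + 157·85.4²] / (81+158−2) = 7374.5372, so s_p = 85.8751.
SE_diff = s_p·√(1/n₁ + 1/n₂) = 85.8751·√(1/81 + 1/158) = 11.7353.
z* = 1.645; margin = 1.645 × 11.7353 = 19.3046.
Difference = 705.0 − 636.1 = 68.9000.
68.9000 ± 19.3046 → (49.60, 88.20).

(49.60, 88.20)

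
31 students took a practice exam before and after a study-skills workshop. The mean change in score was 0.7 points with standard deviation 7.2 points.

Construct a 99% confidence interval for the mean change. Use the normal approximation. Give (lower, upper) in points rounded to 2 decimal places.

(-2.63, 4.03)

Paired design: SE = s_d/√n = 7.2/√31 = 1.2932.
z* = 2.576; margin of error = 2.576 × 1.2932 = 3.3313.
0.7 ± 3.3313 → (-2.63, 4.03).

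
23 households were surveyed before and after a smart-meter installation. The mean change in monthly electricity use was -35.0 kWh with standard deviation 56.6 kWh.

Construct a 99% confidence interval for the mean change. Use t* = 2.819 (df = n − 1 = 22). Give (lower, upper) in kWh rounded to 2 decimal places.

This is a matched-pairs design, so SE = s_d/√n = 56.6/√23 = 11.8019.
Margin = 2.819 × 11.8019 = 33.2696; the interval is -35.0 ± 33.2696 = (-68.27, -1.73).

(-68.27, -1.73)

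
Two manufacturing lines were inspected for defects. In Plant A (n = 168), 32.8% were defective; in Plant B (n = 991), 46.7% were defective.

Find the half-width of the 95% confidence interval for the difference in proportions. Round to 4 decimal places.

Each SE is √(p̂(1−p̂)/n): √(0.3280·0.6720/168) = 0.03622 and √(0.4670·0.5330/991) = 0.01585.
SE(p̂₁ − p̂₂) = √(SE₁² + SE₂²) = √(0.0013118884 + 0.0002512225) = 0.03954, since the two samples are independent.
At 95% confidence z* = 1.960; margin = 1.960 × 0.03954 = 0.07750.

0.0775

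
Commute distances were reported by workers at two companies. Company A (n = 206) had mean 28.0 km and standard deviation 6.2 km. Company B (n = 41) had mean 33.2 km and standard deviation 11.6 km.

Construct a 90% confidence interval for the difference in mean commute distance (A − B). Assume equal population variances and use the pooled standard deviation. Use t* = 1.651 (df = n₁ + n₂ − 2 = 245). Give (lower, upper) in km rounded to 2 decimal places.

(-7.28, -3.12)

Pooled variance s_p² = [205·6.2² + 40·11.6²] / (206+41−2) = 54.1331, so s_p = 7.3575.
SE_diff = s_p·√(1/n₁ + 1/n₂) = 7.3575·√(1/206 + 1/41) = 1.2582.
t* = 1.651; margin = 1.651 × 1.2582 = 2.0773.
Difference = 28.0 − 33.2 = -5.2000.
-5.2000 ± 2.0773 → (-7.28, -3.12).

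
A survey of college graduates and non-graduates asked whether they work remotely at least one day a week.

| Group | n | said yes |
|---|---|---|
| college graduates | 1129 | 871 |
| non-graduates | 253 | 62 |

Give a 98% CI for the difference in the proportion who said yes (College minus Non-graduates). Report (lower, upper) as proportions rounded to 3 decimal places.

(0.457, 0.596)

First, p̂₁ = 871/1129 = 0.7715; p̂₂ = 62/253 = 0.2451.
The two standard errors are √(0.7715×0.2285/1129) = 0.01250 and √(0.2451×0.7549/253) = 0.02704.
Because the samples are independent, SE_diff = √(0.01250² + 0.02704²) = 0.02979.
Using z* = 2.326 for 98%, ME = 2.326 × 0.02979 = 0.06929.
p̂₁ − p̂₂ = 0.5264; interval 0.5264 ± 0.06929 gives (0.457, 0.596).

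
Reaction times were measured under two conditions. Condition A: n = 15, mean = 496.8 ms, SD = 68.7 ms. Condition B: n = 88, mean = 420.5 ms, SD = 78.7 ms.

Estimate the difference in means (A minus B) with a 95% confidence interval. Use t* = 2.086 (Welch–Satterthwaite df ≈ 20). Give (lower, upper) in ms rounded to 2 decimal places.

(35.37, 117.23)

SE₁ = s₁/√n₁ = 68.7/√15 = 17.7383; SE₂ = 78.7/√88 = 8.3894.
Independent samples, unequal variances: SE_diff = √(SE₁² + SE₂²) = √(314.64728689 + 70.38203236) = 19.6222.
t* = 2.086, so margin of error = 2.086 × 19.6222 = 40.9319.
Difference in means = 496.8 − 420.5 = 76.3000.
76.3000 ± 40.9319 → (35.37, 117.23).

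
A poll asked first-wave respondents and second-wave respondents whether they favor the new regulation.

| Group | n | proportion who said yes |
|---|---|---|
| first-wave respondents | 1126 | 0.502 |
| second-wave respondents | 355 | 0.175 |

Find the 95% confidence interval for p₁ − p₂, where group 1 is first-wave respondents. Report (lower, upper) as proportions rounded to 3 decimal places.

Each SE is √(p̂(1−p̂)/n): √(0.5020·0.4980/1126) = 0.01490 and √(0.1750·0.8250/355) = 0.02017.
SE(p̂₁ − p̂₂) = √(SE₁² + SE₂²) = √(0.00022201 + 0.0004068289) = 0.02508, since the two samples are independent.
At 95% confidence z* = 1.960; margin = 1.960 × 0.02508 = 0.04916.
The difference is 0.5020 − 0.1750 = 0.3270, so the interval is 0.3270 ± 0.04916 = (0.278, 0.376).

(0.278, 0.376)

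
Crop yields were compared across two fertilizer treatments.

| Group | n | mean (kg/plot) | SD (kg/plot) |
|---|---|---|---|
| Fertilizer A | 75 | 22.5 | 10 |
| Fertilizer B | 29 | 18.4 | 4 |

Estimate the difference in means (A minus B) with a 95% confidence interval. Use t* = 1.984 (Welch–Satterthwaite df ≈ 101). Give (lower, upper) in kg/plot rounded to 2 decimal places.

Standard errors of each mean: 10/√75 = 1.1547 and 4/√29 = 0.7428.
SE(x̄₁ − x̄₂) = √(1.1547² + 0.7428²) = 1.3730 for independent samples with unequal variances.
With t* = 1.984, the margin is 1.984 × 1.3730 = 2.7240.
x̄₁ − x̄₂ = 22.5 − 18.4 = 4.1000; the interval is 4.1000 ± 2.7240 = (1.38, 6.82).

(1.38, 6.82)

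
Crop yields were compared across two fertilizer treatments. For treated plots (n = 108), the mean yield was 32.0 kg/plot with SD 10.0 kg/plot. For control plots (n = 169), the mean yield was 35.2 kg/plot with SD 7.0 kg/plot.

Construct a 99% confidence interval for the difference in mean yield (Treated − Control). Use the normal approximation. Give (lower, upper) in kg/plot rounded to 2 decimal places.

Standard errors of each mean: 10.0/√108 = 0.9623 and 7.0/√169 = 0.5385.
SE(x̄₁ − x̄₂) = √(0.9623² + 0.5385²) = 1.1027 for independent samples with unequal variances.
With z* = 2.576, the margin is 2.576 × 1.1027 = 2.8406.
x̄₁ − x̄₂ = 32.0 − 35.2 = -3.2000; the interval is -3.2000 ± 2.8406 = (-6.04, -0.36).

(-6.04, -0.36)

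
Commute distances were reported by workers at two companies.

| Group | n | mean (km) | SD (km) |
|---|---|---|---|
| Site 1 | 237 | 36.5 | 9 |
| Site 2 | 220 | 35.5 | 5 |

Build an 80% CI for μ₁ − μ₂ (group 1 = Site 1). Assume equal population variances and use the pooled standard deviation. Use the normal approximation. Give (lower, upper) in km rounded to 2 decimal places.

s_p = √[((n₁−1)s₁² + (n₂−1)s₂²)/(n₁+n₂−2)] = √[(236·9² + 219·5²)/455] = 7.3516.
SE = 7.3516·√(1/237 + 1/220) = 0.6883.
With z* = 1.282, margin = 1.282 × 0.6883 = 0.8824.
x̄₁ − x̄₂ = 36.5 − 35.5 = 1.0000; interval 1.0000 ± 0.8824 = (0.12, 1.88).

(0.12, 1.88)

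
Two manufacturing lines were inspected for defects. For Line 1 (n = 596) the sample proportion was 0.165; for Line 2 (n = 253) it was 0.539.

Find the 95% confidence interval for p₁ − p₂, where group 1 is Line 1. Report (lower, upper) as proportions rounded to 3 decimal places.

The two standard errors are √(0.1650×0.8350/596) = 0.01520 and √(0.5390×0.4610/253) = 0.03134.
Because the samples are independent, SE_diff = √(0.01520² + 0.03134²) = 0.03483.
Using z* = 1.960 for 95%, ME = 1.960 × 0.03483 = 0.06827.
p̂₁ − p̂₂ = -0.3740; interval -0.3740 ± 0.06827 gives (-0.442, -0.306).

(-0.442, -0.306)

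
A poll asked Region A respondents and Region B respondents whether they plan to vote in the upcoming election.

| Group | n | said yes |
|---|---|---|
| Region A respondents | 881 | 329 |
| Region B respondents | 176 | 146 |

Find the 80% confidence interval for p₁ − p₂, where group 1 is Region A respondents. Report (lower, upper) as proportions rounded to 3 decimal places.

Sample proportions: 329/881 = 0.3734, 146/176 = 0.8295.
Each SE is √(p̂(1−p̂)/n): √(0.3734·0.6266/881) = 0.01630 and √(0.8295·0.1705/176) = 0.02835.
SE(p̂₁ − p̂₂) = √(SE₁² + SE₂²) = √(0.00026569 + 0.0008037225) = 0.03270, since the two samples are independent.
At 80% confidence z* = 1.282; margin = 1.282 × 0.03270 = 0.04192.
The difference is 0.3734 − 0.8295 = -0.4561, so the interval is -0.4561 ± 0.04192 = (-0.498, -0.414).

(-0.498, -0.414)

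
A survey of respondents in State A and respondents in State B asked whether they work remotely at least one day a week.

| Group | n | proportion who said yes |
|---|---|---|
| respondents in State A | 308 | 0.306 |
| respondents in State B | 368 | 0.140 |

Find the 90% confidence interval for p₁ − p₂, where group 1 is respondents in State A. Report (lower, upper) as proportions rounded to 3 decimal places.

(0.114, 0.218)

SE₁ = √(p̂₁(1−p̂₁)/n₁) = √(0.3060·0.6940/308) = 0.02626; SE₂ = √(0.1400·0.8600/368) = 0.01809.
Independent samples: SE of the difference = √(SE₁² + SE₂²) = √(0.0006895876 + 0.0003272481) = 0.03189.
z* for 90% confidence is 1.645, so the margin of error is 1.645 × 0.03189 = 0.05246.
Point estimate p̂₁ − p̂₂ = 0.3060 − 0.1400 = 0.1660.
0.1660 ± 0.05246 → (0.114, 0.218).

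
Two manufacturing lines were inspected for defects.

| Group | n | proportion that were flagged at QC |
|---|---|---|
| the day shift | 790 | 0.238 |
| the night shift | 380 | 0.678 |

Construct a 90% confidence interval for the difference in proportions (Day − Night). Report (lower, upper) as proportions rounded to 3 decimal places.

(-0.487, -0.393)

Each SE is √(p̂(1−p̂)/n): √(0.2380·0.7620/790) = 0.01515 and √(0.6780·0.3220/380) = 0.02397.
SE(p̂₁ − p̂₂) = √(SE₁² + SE₂²) = √(0.0002295225 + 0.0005745609) = 0.02836, since the two samples are independent.
At 90% confidence z* = 1.645; margin = 1.645 × 0.02836 = 0.04665.
The difference is 0.2380 − 0.6780 = -0.4400, so the interval is -0.4400 ± 0.04665 = (-0.487, -0.393).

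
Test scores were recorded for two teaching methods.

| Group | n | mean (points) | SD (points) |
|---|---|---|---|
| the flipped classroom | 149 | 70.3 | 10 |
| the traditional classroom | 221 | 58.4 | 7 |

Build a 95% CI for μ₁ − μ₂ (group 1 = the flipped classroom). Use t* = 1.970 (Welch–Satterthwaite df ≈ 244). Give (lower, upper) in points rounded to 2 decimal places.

(10.04, 13.76)

Per-group SEs: s₁/√n₁ = 10/√149 = 0.8192, s₂/√n₂ = 7/√221 = 0.4709.
Unpooled SE of the difference: √(0.67108864 + 0.22174681) = 0.9449.
Margin of error = t* · SE = 1.970 × 0.9449 = 1.8615.
x̄₁ − x̄₂ = 70.3 − 58.4 = 11.9000.
CI: 11.9000 ± 1.8615 = (10.04, 13.76).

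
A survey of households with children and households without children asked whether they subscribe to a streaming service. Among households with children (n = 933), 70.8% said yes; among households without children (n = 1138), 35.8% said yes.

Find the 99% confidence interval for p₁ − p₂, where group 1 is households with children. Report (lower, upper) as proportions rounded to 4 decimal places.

(0.2970, 0.4030)

SE₁ = √(p̂₁(1−p̂₁)/n₁) = √(0.7080·0.2920/933) = 0.01489; SE₂ = √(0.3580·0.6420/1138) = 0.01421.
Independent samples: SE of the difference = √(SE₁² + SE₂²) = √(0.0002217121 + 0.0002019241) = 0.02058.
z* for 99% confidence is 2.576, so the margin of error is 2.576 × 0.02058 = 0.05301.
Point estimate p̂₁ − p̂₂ = 0.7080 − 0.3580 = 0.3500.
0.3500 ± 0.05301 → (0.2970, 0.4030).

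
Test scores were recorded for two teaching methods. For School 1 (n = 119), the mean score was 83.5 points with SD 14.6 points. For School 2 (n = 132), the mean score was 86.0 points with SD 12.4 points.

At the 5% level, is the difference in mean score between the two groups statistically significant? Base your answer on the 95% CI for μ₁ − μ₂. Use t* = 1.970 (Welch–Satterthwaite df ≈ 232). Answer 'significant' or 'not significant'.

not significant

Standard errors of each mean: 14.6/√119 = 1.3384 and 12.4/√132 = 1.0793.
SE(x̄₁ − x̄₂) = √(1.3384² + 1.0793²) = 1.7194 for independent samples with unequal variances.
With t* = 1.970, the margin is 1.970 × 1.7194 = 3.3872.
x̄₁ − x̄₂ = 83.5 − 86.0 = -2.5000; the interval is -2.5000 ± 3.3872 = (-5.8872, 0.8872).
The interval (-5.8872, 0.8872) contains 0, so the difference is not significant.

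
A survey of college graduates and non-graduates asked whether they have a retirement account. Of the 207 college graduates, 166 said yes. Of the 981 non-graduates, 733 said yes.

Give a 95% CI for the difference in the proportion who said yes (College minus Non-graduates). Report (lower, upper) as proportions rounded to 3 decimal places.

Sample proportions: 166/207 = 0.8019, 733/981 = 0.7472.
Each SE is √(p̂(1−p̂)/n): √(0.8019·0.1981/207) = 0.02770 and √(0.7472·0.2528/981) = 0.01388.
SE(p̂₁ − p̂₂) = √(SE₁² + SE₂²) = √(0.00076729 + 0.0001926544) = 0.03098, since the two samples are independent.
At 95% confidence z* = 1.960; margin = 1.960 × 0.03098 = 0.06072.
The difference is 0.8019 − 0.7472 = 0.0547, so the interval is 0.0547 ± 0.06072 = (-0.006, 0.115).

(-0.006, 0.115)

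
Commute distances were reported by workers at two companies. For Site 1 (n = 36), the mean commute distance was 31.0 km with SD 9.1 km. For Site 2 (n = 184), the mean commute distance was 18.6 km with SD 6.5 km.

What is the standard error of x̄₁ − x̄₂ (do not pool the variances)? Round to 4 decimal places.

1.5906

Standard errors of each mean: 9.1/√36 = 1.5167 and 6.5/√184 = 0.4792.
SE(x̄₁ − x̄₂) = √(1.5167² + 0.4792²) = 1.5906 for independent samples with unequal variances.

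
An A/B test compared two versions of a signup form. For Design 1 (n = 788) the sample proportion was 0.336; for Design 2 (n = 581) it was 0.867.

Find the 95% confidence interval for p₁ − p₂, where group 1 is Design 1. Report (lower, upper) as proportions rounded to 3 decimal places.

Each SE is √(p̂(1−p̂)/n): √(0.3360·0.6640/788) = 0.01683 and √(0.8670·0.1330/581) = 0.01409.
SE(p̂₁ − p̂₂) = √(SE₁² + SE₂²) = √(0.0002832489 + 0.0001985281) = 0.02195, since the two samples are independent.
At 95% confidence z* = 1.960; margin = 1.960 × 0.02195 = 0.04302.
The difference is 0.3360 − 0.8670 = -0.5310, so the interval is -0.5310 ± 0.04302 = (-0.574, -0.488).

(-0.574, -0.488)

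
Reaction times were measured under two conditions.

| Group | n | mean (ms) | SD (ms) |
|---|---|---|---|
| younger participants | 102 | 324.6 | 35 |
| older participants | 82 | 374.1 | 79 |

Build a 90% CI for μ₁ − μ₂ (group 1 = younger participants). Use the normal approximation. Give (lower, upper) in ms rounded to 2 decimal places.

(-64.94, -34.06)

Per-group SEs: s₁/√n₁ = 35/√102 = 3.4655, s₂/√n₂ = 79/√82 = 8.7241.
Unpooled SE of the difference: √(12.00969025 + 76.10992081) = 9.3872.
Margin of error = z* · SE = 1.645 × 9.3872 = 15.4419.
x̄₁ − x̄₂ = 324.6 − 374.1 = -49.5000.
CI: -49.5000 ± 15.4419 = (-64.94, -34.06).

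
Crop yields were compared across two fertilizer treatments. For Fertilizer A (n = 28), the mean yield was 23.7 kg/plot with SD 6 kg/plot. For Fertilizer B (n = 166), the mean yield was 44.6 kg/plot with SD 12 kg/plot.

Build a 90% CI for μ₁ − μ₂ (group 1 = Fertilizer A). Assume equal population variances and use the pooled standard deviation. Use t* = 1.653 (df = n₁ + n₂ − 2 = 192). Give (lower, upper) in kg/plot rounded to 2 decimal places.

Pooled variance s_p² = [27·6² + 165·12²] / (28+166−2) = 128.8125, so s_p = 11.3496.
SE_diff = s_p·√(1/n₁ + 1/n₂) = 11.3496·√(1/28 + 1/166) = 2.3187.
t* = 1.653; margin = 1.653 × 2.3187 = 3.8328.
Difference = 23.7 − 44.6 = -20.9000.
-20.9000 ± 3.8328 → (-24.73, -17.07).

(-24.73, -17.07)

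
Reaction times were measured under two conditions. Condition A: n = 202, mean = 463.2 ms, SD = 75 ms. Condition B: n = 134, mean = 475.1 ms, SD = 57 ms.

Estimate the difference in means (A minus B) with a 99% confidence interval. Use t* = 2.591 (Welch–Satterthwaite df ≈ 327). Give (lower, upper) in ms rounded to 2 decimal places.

Standard errors of each mean: 75/√202 = 5.2770 and 57/√134 = 4.9241.
SE(x̄₁ − x̄₂) = √(5.2770² + 4.9241²) = 7.2176 for independent samples with unequal variances.
With t* = 2.591, the margin is 2.591 × 7.2176 = 18.7008.
x̄₁ − x̄₂ = 463.2 − 475.1 = -11.9000; the interval is -11.9000 ± 18.7008 = (-30.60, 6.80).

(-30.60, 6.80)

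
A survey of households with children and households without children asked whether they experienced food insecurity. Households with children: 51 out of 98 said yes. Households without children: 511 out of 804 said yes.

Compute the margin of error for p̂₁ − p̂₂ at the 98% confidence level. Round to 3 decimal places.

First, p̂₁ = 51/98 = 0.5204; p̂₂ = 511/804 = 0.6356.
The two standard errors are √(0.5204×0.4796/98) = 0.05047 and √(0.6356×0.3644/804) = 0.01697.
Because the samples are independent, SE_diff = √(0.05047² + 0.01697²) = 0.05325.
Using z* = 2.326 for 98%, ME = 2.326 × 0.05325 = 0.12386.

0.124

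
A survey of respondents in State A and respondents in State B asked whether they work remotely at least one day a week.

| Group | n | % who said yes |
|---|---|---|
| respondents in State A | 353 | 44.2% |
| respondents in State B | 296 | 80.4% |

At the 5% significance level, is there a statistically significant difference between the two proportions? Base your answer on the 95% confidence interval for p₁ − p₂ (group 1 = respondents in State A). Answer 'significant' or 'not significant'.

The two standard errors are √(0.4420×0.5580/353) = 0.02643 and √(0.8040×0.1960/296) = 0.02307.
Because the samples are independent, SE_diff = √(0.02643² + 0.02307²) = 0.03508.
Using z* = 1.960 for 95%, ME = 1.960 × 0.03508 = 0.06876.
p̂₁ − p̂₂ = -0.3620; interval -0.3620 ± 0.06876 gives (-0.43076, -0.29324).
The interval (-0.43076, -0.29324) does not contain 0, so the difference is significant.

significant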